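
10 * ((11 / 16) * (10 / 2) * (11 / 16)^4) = 4026275 / 524288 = 7.68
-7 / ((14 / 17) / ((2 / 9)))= -17 / 9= -1.89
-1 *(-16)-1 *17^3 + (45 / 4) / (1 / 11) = -19093 / 4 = -4773.25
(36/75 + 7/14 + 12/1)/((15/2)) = 649/375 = 1.73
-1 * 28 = -28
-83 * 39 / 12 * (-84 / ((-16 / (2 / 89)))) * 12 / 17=-67977 / 3026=-22.46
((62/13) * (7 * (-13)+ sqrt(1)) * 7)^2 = 1525683600/169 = 9027713.61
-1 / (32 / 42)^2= -441 / 256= -1.72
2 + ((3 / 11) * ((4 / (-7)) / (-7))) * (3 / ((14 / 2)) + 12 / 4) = 7834 / 3773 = 2.08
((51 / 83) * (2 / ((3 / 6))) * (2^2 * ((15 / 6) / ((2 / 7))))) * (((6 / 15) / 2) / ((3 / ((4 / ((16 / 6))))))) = 714 / 83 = 8.60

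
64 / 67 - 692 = -46300 / 67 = -691.04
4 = 4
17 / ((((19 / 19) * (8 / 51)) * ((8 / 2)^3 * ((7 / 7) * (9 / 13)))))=2.45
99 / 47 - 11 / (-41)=4576 / 1927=2.37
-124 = -124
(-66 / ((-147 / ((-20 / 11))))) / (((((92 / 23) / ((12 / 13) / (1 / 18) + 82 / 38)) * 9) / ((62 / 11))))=-2874940 / 1198197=-2.40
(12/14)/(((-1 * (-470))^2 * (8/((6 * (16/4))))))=9/773150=0.00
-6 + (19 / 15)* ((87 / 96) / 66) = -189529 / 31680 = -5.98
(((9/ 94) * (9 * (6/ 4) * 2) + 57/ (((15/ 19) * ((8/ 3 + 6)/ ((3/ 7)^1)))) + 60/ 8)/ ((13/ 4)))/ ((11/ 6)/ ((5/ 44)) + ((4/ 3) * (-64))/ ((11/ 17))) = -2141491/ 58992661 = -0.04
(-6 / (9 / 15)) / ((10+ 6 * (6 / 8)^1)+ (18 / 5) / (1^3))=-100 / 181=-0.55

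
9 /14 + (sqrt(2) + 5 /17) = 223 /238 + sqrt(2) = 2.35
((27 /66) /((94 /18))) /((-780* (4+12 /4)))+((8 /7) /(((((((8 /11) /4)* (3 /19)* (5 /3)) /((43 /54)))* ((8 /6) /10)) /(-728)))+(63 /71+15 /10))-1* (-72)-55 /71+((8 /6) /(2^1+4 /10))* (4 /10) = -124792783832953 /1202521320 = -103775.94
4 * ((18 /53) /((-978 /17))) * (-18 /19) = 0.02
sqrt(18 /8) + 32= 67 /2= 33.50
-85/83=-1.02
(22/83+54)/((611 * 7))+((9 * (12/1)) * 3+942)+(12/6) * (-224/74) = 16549137086/13134667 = 1259.96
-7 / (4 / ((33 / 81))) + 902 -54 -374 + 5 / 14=358075 / 756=473.64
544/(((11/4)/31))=67456/11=6132.36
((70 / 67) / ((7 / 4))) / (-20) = -2 / 67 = -0.03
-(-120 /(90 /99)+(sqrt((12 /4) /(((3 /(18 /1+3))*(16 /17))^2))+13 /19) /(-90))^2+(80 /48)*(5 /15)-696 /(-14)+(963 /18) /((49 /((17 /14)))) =-4461048242504221 /256759372800-26862227*sqrt(3) /1231200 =-17412.22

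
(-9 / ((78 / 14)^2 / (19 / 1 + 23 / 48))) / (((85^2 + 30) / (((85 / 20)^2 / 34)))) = -0.00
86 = 86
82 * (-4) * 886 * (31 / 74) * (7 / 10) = -15765484 / 185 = -85218.83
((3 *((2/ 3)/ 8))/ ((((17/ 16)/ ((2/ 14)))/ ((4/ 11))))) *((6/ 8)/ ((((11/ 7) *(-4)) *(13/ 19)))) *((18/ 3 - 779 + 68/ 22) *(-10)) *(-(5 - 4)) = 4827330/ 294151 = 16.41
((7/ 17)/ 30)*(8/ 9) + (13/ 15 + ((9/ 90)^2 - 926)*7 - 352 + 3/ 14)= -2195390479/ 321300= -6832.84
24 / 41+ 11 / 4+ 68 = 11699 / 164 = 71.34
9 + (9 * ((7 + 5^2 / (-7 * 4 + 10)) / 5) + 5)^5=78503625751 / 100000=785036.26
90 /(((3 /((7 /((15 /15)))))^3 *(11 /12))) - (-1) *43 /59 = 809953 /649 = 1248.00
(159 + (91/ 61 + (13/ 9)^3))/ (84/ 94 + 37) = 341733569/ 79199289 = 4.31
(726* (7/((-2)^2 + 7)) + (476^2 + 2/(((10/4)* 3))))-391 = 226647.27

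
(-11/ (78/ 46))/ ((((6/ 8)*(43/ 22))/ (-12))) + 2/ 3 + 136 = 106082/ 559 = 189.77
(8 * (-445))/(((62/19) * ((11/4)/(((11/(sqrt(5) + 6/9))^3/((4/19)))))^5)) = 63122127749035781973695436849164744948280/1555098314991537910888601 - 875273881107587088310293809792332995297300 * sqrt(5)/48208047764737675237546631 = -8005652259718.84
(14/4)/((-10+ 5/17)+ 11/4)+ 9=4019/473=8.50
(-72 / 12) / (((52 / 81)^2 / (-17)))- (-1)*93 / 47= 15852453 / 63544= 249.47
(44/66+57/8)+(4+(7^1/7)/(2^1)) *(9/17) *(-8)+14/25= -109213/10200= -10.71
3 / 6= 1 / 2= 0.50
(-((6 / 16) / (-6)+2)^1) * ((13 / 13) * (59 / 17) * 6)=-5487 / 136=-40.35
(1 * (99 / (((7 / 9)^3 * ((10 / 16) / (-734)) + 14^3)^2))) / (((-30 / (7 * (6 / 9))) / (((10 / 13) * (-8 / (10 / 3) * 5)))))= 4837612494882816 / 256236238296525887491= 0.00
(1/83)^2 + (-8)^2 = 440897/6889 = 64.00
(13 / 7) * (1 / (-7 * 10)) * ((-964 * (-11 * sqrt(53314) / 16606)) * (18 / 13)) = -47718 * sqrt(53314) / 2034235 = -5.42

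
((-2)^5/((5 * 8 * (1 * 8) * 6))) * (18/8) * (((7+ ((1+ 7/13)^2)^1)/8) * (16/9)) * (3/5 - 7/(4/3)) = 49073/135200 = 0.36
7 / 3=2.33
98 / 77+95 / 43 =3.48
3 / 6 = 1 / 2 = 0.50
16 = 16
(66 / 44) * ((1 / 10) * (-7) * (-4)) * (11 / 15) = 77 / 25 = 3.08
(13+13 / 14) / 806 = 15 / 868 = 0.02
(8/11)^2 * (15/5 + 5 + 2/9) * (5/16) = 1.36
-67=-67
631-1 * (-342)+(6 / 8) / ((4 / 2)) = 973.38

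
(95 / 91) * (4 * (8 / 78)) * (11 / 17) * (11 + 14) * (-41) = -17138000 / 60333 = -284.06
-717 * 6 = -4302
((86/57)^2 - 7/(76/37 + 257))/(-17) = -7783241/58823145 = -0.13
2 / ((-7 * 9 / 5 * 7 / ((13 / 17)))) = -130 / 7497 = -0.02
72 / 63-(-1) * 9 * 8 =512 / 7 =73.14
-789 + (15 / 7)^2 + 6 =-38142 / 49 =-778.41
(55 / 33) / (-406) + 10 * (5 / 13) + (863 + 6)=13820581 / 15834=872.84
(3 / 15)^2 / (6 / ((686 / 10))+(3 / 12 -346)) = -1372 / 11856225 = -0.00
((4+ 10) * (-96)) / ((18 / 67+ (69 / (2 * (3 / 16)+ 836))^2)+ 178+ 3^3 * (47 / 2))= -8062804450176 / 4875929775527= -1.65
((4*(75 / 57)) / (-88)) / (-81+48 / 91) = 2275 / 3061014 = 0.00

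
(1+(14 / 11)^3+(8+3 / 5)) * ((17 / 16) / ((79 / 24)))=1979004 / 525745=3.76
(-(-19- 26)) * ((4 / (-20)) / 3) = -3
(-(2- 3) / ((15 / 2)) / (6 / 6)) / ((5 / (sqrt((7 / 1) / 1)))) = 2*sqrt(7) / 75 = 0.07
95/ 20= 19/ 4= 4.75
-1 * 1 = -1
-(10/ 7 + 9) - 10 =-143/ 7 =-20.43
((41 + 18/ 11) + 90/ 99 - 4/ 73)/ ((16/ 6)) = 104769/ 6424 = 16.31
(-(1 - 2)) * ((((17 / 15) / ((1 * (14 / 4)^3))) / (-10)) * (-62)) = 4216 / 25725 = 0.16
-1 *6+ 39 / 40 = -201 / 40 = -5.02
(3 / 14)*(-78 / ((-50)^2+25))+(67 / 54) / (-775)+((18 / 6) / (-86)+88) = 55952981057 / 636140925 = 87.96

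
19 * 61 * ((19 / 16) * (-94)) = -1034987 / 8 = -129373.38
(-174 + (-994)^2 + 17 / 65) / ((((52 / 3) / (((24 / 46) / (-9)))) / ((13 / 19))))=-64211047 / 28405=-2260.55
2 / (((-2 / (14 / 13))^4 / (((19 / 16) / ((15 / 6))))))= 45619 / 571220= 0.08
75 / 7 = 10.71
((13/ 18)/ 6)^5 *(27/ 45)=371293/ 24488801280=0.00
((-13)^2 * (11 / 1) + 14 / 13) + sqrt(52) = 2 * sqrt(13) + 24181 / 13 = 1867.29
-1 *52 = -52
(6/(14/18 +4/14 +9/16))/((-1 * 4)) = -1512/1639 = -0.92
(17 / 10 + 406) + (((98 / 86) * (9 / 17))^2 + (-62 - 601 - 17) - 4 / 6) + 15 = -4129585349 / 16030830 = -257.60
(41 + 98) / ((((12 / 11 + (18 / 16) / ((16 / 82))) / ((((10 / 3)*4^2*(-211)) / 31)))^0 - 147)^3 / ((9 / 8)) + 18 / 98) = -0.00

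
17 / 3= 5.67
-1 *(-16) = 16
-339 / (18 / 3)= -113 / 2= -56.50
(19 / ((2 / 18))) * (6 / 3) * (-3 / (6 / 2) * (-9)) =3078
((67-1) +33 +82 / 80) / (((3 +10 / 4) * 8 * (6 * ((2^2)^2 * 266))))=0.00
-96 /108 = -8 /9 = -0.89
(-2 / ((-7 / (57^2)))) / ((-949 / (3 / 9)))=-2166 / 6643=-0.33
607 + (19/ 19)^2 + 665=1273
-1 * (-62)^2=-3844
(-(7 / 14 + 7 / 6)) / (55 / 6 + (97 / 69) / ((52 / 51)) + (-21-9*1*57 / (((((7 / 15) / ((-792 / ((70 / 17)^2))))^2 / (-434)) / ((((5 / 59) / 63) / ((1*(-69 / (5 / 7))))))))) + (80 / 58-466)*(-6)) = 8426310796540 / 143008183401461471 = 0.00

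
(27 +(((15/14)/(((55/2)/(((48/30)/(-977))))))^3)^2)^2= 5847780288561712147297262358736414995461594415673318200669000464322201/8021646486367232026470867393016224264180266957399742724277587890625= 729.00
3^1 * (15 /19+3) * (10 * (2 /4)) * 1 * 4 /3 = 1440 /19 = 75.79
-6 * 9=-54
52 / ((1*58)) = 26 / 29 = 0.90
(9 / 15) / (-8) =-3 / 40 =-0.08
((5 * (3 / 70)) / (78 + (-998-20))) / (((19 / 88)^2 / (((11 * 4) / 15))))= -42592 / 2969225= -0.01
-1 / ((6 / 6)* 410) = -1 / 410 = -0.00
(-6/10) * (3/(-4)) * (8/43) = 18/215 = 0.08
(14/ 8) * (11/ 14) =11/ 8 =1.38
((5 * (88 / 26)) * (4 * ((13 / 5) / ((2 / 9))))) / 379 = 792 / 379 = 2.09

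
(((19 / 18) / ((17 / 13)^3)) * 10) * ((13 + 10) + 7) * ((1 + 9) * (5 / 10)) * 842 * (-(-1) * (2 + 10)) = 35147606000 / 4913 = 7154000.81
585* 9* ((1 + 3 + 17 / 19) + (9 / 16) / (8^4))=32090275035 / 1245184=25771.51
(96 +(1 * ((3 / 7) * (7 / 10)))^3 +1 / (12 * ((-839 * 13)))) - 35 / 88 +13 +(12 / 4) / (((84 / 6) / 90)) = 80570991271 / 629879250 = 127.91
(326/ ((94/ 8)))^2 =1700416/ 2209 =769.77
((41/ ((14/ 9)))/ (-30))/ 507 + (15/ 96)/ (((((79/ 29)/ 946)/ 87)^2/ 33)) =1389938151301163213/ 295324120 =4706483680.71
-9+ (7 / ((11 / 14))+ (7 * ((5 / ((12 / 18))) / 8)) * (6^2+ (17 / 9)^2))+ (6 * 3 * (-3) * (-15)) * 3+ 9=12823621 / 4752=2698.57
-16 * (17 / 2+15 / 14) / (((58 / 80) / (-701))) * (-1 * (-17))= 511000960 / 203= 2517246.11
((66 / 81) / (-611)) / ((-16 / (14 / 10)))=77 / 659880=0.00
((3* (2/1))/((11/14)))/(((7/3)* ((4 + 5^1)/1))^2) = 4/231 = 0.02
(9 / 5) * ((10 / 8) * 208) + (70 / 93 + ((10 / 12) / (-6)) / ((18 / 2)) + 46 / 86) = 202674883 / 431892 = 469.27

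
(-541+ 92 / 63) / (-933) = 33991 / 58779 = 0.58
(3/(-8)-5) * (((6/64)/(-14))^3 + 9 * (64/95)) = -2227024318761/68335697920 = -32.59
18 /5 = 3.60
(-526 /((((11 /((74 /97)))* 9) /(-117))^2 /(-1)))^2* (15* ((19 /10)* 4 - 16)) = -29856735557359191936 /1296157203121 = -23034810.50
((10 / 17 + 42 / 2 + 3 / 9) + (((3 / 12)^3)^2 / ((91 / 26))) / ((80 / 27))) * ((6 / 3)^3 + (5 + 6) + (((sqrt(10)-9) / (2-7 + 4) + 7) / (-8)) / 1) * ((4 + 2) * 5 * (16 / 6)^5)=1282213217 * sqrt(10) / 115668 + 2564426434 / 1701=1542654.08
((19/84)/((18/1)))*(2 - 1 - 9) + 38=7163/189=37.90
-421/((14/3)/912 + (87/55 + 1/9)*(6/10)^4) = -1875.11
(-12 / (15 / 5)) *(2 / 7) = -1.14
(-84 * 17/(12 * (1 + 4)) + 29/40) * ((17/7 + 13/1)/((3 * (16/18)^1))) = -74763/560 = -133.51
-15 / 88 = -0.17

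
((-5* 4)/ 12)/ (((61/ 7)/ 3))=-35/ 61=-0.57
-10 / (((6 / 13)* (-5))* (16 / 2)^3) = 13 / 1536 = 0.01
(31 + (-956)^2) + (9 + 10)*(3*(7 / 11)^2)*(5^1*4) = 110645867 / 121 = 914428.65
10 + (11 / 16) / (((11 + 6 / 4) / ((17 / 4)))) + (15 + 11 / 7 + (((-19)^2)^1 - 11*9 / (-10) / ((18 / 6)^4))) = 19551541 / 50400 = 387.93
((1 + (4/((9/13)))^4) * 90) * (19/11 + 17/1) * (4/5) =12060355696/8019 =1503972.53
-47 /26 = -1.81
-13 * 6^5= -101088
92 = 92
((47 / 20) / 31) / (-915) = -47 / 567300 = -0.00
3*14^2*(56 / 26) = 16464 / 13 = 1266.46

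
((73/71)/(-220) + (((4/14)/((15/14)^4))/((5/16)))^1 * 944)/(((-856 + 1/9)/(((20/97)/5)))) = -517897722871/16412517309375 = -0.03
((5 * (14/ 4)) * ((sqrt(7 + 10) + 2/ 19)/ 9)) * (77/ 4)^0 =35/ 171 + 35 * sqrt(17)/ 18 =8.22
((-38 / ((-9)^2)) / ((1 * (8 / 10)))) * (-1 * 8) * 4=1520 / 81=18.77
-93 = -93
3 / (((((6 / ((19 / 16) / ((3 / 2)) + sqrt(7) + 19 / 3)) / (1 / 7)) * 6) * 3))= sqrt(7) / 252 + 19 / 672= 0.04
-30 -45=-75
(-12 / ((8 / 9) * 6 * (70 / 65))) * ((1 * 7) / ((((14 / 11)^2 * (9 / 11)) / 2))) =-17303 / 784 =-22.07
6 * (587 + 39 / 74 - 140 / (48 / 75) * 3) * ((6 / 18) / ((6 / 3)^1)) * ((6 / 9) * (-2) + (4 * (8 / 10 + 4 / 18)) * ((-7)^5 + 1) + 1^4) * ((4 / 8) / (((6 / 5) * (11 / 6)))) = 1073299.77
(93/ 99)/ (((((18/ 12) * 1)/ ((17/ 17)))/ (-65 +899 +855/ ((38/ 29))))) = 30721/ 33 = 930.94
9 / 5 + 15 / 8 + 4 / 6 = 521 / 120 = 4.34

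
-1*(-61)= 61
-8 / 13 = -0.62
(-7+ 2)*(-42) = 210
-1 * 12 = -12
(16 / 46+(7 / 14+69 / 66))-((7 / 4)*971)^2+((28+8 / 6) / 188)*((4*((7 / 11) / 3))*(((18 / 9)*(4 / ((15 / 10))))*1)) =-14832566091289 / 5136912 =-2887447.96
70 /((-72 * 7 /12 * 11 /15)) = -25 /11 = -2.27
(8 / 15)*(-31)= -248 / 15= -16.53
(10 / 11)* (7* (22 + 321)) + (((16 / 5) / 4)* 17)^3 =6460002 / 1375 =4698.18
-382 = -382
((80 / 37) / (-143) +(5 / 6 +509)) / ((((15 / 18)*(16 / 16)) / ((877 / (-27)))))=-14193972253 / 714285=-19871.58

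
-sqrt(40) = -2 *sqrt(10) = -6.32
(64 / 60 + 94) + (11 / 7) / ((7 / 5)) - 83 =9694 / 735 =13.19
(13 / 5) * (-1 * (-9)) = 117 / 5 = 23.40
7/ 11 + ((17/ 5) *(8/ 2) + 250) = 14533/ 55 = 264.24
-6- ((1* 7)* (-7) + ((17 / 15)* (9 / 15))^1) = 1058 / 25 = 42.32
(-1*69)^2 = 4761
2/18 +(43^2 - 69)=16021/9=1780.11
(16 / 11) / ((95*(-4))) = -0.00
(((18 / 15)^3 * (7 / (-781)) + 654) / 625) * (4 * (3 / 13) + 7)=6576059514 / 793203125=8.29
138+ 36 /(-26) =1776 /13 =136.62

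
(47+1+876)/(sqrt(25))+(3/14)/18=77621/420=184.81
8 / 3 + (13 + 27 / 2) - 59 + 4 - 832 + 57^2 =14347 / 6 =2391.17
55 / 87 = 0.63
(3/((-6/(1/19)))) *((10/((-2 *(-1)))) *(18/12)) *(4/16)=-0.05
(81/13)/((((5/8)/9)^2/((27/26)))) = 5668704/4225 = 1341.71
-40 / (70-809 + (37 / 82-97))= 656 / 13703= 0.05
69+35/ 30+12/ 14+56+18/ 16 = 21529/ 168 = 128.15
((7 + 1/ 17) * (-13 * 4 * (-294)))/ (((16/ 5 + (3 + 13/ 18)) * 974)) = 16.01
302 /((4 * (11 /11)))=151 /2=75.50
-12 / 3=-4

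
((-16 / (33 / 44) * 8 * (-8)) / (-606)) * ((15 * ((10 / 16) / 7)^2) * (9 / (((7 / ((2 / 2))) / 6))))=-72000 / 34643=-2.08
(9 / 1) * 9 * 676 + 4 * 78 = 55068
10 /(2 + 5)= 10 /7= 1.43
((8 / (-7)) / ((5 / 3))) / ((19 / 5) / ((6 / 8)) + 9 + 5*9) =-36 / 3101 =-0.01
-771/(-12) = 257/4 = 64.25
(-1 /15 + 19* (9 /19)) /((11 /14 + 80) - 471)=-0.02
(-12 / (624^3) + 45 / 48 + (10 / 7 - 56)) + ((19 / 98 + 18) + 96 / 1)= 60083345039 / 992130048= 60.56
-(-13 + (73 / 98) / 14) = 12.95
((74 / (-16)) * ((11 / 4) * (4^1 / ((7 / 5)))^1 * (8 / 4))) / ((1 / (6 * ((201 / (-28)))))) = 1227105 / 392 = 3130.37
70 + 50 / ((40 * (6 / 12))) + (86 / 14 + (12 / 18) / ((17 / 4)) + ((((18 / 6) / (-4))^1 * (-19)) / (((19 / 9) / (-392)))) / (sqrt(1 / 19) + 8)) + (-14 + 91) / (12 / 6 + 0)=-1144484 / 5355 + 98 * sqrt(19) / 45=-204.23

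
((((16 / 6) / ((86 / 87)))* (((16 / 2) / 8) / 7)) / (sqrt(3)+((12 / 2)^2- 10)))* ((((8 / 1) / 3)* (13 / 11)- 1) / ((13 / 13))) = 214136 / 6684909- 8236* sqrt(3) / 6684909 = 0.03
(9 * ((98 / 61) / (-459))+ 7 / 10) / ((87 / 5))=20797 / 541314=0.04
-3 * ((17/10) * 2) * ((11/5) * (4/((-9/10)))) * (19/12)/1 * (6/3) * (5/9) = 14212/81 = 175.46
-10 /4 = -5 /2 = -2.50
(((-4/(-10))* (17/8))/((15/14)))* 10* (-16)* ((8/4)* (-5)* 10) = 38080/3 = 12693.33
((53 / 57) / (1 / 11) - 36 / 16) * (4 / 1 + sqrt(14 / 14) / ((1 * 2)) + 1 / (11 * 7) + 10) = 1355155 / 11704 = 115.79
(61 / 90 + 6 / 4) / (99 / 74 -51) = -0.04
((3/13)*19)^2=19.22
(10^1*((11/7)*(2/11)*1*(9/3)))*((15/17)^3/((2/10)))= 1012500/34391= 29.44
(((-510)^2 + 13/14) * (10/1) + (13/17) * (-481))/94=154738167/5593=27666.40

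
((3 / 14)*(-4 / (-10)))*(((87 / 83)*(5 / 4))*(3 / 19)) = 0.02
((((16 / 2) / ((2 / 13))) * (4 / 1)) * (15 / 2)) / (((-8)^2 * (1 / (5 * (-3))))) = -2925 / 8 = -365.62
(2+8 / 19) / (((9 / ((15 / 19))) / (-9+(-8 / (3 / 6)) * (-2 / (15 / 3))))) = -598 / 1083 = -0.55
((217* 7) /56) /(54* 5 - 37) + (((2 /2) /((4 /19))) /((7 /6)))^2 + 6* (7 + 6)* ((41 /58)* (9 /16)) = 252732733 /5297488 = 47.71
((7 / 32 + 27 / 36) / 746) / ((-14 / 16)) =-31 / 20888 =-0.00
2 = 2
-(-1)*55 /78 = 55 /78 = 0.71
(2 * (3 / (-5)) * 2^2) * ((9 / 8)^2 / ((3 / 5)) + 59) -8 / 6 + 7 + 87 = -24079 / 120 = -200.66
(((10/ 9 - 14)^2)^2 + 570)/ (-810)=-92401853/ 2657205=-34.77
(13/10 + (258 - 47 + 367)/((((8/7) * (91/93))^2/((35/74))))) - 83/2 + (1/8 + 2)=361236623/2000960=180.53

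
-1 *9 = -9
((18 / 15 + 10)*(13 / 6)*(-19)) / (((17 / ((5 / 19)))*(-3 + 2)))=364 / 51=7.14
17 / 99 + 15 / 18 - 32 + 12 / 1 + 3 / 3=-17.99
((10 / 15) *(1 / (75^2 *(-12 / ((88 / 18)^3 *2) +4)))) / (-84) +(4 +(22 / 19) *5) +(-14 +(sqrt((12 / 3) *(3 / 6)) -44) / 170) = -5061019299374 / 1132383695625 +sqrt(2) / 170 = -4.46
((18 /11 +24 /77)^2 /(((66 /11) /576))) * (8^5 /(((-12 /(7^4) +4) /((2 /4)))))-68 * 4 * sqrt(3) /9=216760320000 /145079-272 * sqrt(3) /9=1494032.39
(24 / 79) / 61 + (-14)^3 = -13223312 / 4819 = -2744.00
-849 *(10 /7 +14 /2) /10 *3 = -150273 /70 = -2146.76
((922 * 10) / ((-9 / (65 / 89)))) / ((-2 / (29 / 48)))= 4344925 / 19224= 226.02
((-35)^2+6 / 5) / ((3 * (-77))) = -6131 / 1155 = -5.31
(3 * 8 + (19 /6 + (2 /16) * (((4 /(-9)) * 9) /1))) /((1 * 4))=20 /3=6.67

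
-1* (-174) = 174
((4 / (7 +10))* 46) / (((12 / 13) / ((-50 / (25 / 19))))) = -22724 / 51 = -445.57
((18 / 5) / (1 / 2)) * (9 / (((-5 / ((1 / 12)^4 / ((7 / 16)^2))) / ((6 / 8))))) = -0.00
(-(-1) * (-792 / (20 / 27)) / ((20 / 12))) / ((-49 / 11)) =176418 / 1225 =144.01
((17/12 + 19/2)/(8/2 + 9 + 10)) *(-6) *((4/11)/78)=-131/9867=-0.01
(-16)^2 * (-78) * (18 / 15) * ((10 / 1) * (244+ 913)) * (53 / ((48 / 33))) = -10101776256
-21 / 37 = -0.57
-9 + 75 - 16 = 50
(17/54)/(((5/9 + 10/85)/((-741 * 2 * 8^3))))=-36548096/103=-354835.88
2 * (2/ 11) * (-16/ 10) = -32/ 55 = -0.58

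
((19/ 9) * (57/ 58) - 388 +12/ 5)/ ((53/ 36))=-2002002/ 7685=-260.51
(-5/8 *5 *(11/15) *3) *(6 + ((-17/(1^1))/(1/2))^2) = -31955/4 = -7988.75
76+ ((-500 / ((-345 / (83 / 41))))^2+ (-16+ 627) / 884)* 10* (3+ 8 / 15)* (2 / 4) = 392297881795 / 1632661164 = 240.28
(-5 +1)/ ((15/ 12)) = -3.20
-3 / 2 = -1.50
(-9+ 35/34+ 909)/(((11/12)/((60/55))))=200520/187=1072.30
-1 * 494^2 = -244036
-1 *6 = -6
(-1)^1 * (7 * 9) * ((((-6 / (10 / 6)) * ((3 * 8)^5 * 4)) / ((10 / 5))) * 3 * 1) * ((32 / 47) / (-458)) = -866843099136 / 53815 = -16107834.23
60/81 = 20/27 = 0.74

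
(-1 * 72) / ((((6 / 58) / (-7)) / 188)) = 915936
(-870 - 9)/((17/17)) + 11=-868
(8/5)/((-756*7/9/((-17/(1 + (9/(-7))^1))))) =-17/105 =-0.16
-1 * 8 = -8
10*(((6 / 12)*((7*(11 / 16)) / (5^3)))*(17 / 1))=1309 / 400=3.27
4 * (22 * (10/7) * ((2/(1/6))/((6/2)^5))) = 3520/567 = 6.21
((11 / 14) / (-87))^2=121 / 1483524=0.00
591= 591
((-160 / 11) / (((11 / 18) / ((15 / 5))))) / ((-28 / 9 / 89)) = 1730160 / 847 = 2042.69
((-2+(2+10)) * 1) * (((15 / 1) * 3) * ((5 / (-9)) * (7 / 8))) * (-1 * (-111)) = -97125 / 4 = -24281.25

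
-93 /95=-0.98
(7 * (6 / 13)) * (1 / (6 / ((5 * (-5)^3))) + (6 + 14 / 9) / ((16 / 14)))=-12292 / 39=-315.18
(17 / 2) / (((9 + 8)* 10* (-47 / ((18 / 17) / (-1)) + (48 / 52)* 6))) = 117 / 116830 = 0.00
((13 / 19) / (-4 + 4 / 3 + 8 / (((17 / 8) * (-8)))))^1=-663 / 3040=-0.22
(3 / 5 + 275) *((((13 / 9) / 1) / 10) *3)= 8957 / 75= 119.43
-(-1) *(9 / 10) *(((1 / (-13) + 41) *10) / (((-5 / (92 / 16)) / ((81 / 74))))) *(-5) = 2230011 / 962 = 2318.10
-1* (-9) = 9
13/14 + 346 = 4857/14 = 346.93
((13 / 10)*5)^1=13 / 2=6.50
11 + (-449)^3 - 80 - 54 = -90518972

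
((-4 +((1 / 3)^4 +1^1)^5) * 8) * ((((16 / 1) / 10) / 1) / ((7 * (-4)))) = 163835826752 / 122037454035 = 1.34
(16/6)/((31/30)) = 80/31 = 2.58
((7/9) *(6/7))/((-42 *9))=-1/567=-0.00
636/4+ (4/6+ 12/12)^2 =1456/9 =161.78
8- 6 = 2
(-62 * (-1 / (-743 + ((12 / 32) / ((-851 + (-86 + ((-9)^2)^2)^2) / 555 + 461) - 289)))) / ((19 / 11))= -0.03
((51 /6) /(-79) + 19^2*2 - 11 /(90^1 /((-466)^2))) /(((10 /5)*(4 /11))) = -2019334999 /56880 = -35501.67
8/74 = 4/37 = 0.11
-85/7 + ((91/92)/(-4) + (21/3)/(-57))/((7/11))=-1868353/146832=-12.72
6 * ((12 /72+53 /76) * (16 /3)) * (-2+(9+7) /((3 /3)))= 22064 /57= 387.09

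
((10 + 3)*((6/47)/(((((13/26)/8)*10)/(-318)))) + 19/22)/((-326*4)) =4361039/6741680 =0.65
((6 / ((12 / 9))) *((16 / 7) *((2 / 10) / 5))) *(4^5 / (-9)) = -8192 / 175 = -46.81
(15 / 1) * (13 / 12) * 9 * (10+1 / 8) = 47385 / 32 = 1480.78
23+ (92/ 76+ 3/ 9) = 1399/ 57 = 24.54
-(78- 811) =733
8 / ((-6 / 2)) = -8 / 3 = -2.67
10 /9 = 1.11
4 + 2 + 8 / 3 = 26 / 3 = 8.67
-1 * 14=-14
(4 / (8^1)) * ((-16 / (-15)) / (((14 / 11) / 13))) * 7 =572 / 15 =38.13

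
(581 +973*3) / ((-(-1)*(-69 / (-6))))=7000 / 23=304.35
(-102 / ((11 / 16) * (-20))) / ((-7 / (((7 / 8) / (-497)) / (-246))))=-17 / 2241470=-0.00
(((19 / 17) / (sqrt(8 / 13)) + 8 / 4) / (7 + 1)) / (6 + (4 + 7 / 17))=19 *sqrt(26) / 5664 + 17 / 708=0.04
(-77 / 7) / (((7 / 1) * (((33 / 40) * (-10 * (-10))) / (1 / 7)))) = -2 / 735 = -0.00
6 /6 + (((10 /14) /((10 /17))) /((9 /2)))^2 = 4258 /3969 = 1.07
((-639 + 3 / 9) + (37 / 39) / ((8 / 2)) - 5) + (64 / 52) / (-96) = -33459 / 52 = -643.44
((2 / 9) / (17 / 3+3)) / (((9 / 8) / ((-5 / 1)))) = -40 / 351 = -0.11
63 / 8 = 7.88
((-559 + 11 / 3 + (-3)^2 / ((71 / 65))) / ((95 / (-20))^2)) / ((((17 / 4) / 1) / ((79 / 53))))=-589180736 / 69280593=-8.50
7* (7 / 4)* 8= 98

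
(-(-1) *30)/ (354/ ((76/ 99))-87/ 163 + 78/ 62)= 1920140/ 29560933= 0.06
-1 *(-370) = 370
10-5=5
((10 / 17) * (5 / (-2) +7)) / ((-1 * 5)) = -9 / 17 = -0.53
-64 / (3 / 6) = -128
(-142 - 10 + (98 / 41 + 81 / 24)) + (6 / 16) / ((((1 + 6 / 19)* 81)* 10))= -323762971 / 2214000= -146.23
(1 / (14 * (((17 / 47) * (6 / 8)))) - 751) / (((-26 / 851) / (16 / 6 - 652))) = -222149007362 / 13923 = -15955541.72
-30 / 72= -0.42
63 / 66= 21 / 22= 0.95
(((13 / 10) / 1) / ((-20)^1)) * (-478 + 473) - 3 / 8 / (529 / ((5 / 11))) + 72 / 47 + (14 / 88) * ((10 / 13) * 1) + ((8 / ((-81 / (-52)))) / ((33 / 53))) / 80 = 8994195074 / 4319821935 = 2.08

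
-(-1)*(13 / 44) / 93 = 13 / 4092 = 0.00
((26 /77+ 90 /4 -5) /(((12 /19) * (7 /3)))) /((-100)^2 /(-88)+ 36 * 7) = 0.09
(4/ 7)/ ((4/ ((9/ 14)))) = 9/ 98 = 0.09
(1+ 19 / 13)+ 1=45 / 13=3.46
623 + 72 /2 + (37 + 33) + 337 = 1066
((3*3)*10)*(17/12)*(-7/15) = -119/2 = -59.50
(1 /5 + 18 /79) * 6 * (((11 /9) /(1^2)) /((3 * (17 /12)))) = 14872 /20145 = 0.74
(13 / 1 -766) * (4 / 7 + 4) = -24096 / 7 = -3442.29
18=18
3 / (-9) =-1 / 3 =-0.33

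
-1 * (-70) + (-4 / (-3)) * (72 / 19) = 1426 / 19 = 75.05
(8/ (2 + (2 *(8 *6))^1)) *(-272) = -22.20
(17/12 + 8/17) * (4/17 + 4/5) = 1694/867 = 1.95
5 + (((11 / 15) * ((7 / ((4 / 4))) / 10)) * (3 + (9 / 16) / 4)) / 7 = 16737 / 3200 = 5.23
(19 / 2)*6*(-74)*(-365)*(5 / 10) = 769785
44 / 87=0.51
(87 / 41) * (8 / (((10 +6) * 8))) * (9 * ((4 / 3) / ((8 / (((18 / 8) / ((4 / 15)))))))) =35235 / 20992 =1.68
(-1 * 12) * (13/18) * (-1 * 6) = 52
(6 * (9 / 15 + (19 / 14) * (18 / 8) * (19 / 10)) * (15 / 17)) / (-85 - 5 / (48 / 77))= -38718 / 106267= -0.36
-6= -6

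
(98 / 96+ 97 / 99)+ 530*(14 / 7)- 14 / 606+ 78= 182378165 / 159984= 1139.98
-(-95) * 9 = 855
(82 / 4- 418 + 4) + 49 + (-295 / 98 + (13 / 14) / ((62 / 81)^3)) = -8068137237 / 23356144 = -345.44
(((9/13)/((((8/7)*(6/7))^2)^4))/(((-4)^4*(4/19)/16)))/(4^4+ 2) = 0.00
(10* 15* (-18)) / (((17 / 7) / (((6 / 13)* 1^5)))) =-113400 / 221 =-513.12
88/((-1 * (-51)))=1.73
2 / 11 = 0.18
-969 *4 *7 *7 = -189924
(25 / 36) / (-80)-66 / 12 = -5.51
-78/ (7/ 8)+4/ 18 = -5602/ 63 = -88.92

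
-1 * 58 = -58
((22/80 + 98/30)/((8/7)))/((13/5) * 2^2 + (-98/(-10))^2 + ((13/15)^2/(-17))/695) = 527244375/18109265024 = 0.03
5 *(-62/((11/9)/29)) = -80910/11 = -7355.45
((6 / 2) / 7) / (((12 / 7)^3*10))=49 / 5760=0.01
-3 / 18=-1 / 6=-0.17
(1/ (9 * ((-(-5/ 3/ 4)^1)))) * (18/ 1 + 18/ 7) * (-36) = -6912/ 35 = -197.49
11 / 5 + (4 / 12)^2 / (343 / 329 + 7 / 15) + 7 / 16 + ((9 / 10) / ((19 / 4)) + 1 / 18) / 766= 99445043 / 36676080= 2.71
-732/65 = -11.26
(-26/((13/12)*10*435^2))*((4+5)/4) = -0.00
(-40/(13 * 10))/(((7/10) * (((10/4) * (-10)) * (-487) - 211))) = -10/272181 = -0.00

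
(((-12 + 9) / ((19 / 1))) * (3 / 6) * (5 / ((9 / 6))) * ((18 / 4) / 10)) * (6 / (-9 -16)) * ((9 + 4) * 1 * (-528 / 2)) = -46332 / 475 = -97.54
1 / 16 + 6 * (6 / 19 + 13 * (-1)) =-23117 / 304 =-76.04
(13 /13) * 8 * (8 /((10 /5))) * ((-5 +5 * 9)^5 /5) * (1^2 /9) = 655360000 /9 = 72817777.78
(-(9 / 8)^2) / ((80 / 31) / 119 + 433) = -298809 / 102234688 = -0.00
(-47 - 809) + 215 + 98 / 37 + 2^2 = -23471 / 37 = -634.35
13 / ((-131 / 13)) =-169 / 131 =-1.29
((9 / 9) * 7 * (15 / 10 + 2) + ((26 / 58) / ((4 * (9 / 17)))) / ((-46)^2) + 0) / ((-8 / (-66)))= 595355959 / 2945472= 202.13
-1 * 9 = -9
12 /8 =3 /2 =1.50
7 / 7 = 1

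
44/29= 1.52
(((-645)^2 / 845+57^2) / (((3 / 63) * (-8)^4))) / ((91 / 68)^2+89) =639557289 / 3027160448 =0.21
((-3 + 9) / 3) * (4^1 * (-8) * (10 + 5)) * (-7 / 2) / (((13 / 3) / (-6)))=-60480 / 13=-4652.31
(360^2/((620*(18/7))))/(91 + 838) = 2520/28799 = 0.09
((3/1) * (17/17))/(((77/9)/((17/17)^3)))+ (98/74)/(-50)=46177/142450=0.32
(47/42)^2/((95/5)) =2209/33516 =0.07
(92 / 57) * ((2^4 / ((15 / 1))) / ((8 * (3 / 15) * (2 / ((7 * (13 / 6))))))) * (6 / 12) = 2093 / 513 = 4.08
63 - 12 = 51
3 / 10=0.30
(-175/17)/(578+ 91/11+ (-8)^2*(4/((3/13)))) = -1155/190247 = -0.01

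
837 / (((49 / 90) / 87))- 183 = 6544743 / 49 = 133566.18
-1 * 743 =-743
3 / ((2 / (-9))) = -27 / 2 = -13.50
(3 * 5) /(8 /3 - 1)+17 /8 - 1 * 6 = 41 /8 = 5.12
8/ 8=1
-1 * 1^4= -1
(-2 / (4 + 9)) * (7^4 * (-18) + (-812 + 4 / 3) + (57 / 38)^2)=528317 / 78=6773.29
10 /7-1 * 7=-39 /7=-5.57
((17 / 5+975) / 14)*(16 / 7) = 39136 / 245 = 159.74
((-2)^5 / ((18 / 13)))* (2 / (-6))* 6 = 416 / 9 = 46.22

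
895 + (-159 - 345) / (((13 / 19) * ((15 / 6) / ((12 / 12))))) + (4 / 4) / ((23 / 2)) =897659 / 1495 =600.44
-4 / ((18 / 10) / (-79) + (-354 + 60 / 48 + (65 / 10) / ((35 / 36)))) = 44240 / 3827723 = 0.01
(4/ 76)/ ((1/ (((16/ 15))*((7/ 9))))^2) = 12544/ 346275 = 0.04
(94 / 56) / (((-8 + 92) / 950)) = 22325 / 1176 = 18.98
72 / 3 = 24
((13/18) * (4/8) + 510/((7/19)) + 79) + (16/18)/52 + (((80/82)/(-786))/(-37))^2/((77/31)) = 297573092483942071/203306980883292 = 1463.66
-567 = -567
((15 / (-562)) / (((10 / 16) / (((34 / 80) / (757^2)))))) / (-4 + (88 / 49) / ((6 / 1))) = 441 / 51528566080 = 0.00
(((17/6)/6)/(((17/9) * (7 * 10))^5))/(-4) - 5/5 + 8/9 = -2245979915259049/20213819236800000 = -0.11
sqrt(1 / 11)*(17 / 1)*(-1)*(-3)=51*sqrt(11) / 11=15.38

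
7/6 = 1.17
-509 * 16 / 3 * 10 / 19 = -81440 / 57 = -1428.77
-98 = -98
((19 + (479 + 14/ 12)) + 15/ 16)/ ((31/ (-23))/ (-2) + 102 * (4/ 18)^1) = 552115/ 25768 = 21.43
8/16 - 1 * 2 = -3/2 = -1.50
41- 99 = -58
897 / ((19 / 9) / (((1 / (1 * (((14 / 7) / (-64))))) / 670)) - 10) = -129168 / 7805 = -16.55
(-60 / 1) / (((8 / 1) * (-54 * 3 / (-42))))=-35 / 18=-1.94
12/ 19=0.63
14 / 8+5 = 27 / 4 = 6.75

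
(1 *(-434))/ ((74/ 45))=-9765/ 37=-263.92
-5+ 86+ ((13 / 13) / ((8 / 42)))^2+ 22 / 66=5227 / 48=108.90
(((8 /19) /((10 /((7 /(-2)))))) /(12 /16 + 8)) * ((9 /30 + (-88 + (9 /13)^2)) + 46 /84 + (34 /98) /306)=258382972 /177006375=1.46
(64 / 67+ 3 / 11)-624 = -458983 / 737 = -622.77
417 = 417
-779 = -779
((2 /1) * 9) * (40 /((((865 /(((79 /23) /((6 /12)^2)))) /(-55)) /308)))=-770837760 /3979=-193726.50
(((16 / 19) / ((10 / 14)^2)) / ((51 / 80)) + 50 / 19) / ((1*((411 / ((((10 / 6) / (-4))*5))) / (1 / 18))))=-63235 / 43011972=-0.00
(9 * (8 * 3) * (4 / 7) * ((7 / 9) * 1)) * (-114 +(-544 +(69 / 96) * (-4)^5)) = -133824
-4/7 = -0.57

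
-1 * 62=-62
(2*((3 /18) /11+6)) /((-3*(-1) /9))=397 /11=36.09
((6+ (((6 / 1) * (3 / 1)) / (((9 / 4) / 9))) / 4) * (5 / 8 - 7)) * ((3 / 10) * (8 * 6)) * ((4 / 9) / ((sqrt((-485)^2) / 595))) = -1201.29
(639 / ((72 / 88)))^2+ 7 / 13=609961.54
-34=-34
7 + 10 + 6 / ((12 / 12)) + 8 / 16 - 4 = 19.50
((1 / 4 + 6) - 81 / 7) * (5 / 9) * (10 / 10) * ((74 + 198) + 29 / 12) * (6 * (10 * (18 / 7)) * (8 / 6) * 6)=-49065700 / 49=-1001340.82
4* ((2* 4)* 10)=320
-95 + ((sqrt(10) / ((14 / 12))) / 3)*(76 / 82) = -95 + 76*sqrt(10) / 287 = -94.16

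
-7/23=-0.30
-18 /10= -9 /5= -1.80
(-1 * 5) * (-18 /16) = 45 /8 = 5.62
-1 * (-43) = 43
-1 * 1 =-1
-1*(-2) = 2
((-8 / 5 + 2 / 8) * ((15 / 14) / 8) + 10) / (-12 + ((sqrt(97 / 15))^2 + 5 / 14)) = -65985 / 34784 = -1.90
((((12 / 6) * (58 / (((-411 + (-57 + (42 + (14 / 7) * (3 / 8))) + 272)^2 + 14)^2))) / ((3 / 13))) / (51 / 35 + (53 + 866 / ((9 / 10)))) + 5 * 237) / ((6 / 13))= 116242390956606901025 / 45274543702636446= 2567.50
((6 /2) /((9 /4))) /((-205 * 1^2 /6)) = -8 /205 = -0.04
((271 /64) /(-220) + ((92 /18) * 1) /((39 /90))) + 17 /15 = 7088567 /549120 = 12.91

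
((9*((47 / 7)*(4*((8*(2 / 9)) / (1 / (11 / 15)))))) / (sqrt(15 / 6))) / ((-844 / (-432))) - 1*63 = -63 + 1191168*sqrt(10) / 36925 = 39.01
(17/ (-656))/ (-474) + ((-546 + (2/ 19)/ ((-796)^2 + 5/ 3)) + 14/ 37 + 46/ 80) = -1132373380019066389/ 2077571805840480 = -545.05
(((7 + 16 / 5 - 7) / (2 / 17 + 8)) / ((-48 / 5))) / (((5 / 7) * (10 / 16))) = -476 / 5175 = -0.09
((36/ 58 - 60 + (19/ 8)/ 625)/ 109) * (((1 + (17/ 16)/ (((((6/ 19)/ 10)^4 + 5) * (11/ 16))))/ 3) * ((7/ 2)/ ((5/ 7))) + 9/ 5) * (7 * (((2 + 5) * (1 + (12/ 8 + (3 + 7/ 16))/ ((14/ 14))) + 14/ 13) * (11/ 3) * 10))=-23477.80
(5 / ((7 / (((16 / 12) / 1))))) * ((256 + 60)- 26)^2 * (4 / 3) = 6728000 / 63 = 106793.65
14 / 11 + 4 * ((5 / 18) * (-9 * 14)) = -1526 / 11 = -138.73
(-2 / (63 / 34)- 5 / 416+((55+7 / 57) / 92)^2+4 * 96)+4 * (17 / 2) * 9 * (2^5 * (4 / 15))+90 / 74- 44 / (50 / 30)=2749287737588141 / 925909377120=2969.28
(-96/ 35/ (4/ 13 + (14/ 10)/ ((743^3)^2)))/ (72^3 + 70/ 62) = -2169641139073983377504/ 90844818242042375892500777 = -0.00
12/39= 4/13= 0.31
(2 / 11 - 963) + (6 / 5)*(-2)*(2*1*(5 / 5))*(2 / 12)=-52999 / 55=-963.62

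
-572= -572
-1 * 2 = -2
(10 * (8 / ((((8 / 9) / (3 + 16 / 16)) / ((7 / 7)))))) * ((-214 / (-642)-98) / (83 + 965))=-4395 / 131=-33.55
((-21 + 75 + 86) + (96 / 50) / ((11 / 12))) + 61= 55851 / 275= 203.09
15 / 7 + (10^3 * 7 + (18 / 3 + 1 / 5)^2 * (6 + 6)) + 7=1307324 / 175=7470.42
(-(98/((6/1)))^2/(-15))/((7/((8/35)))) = 392/675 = 0.58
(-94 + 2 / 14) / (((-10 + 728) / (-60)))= 19710 / 2513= 7.84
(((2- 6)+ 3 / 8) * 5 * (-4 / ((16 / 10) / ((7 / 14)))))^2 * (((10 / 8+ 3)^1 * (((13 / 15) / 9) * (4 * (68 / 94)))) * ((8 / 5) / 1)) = 78990925 / 81216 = 972.60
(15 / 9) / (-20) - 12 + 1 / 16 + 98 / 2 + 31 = 3263 / 48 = 67.98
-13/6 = -2.17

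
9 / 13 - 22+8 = -173 / 13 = -13.31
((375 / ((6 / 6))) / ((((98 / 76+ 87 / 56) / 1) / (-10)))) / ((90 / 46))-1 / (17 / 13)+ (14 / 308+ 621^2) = 4751251865 / 12342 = 384966.12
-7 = -7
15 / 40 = 3 / 8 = 0.38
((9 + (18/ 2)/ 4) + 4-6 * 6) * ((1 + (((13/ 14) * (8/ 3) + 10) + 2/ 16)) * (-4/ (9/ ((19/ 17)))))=3603445/ 25704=140.19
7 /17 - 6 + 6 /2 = -44 /17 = -2.59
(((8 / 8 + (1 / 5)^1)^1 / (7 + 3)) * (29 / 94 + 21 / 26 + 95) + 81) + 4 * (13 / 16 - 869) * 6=-633728163 / 30550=-20743.97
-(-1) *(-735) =-735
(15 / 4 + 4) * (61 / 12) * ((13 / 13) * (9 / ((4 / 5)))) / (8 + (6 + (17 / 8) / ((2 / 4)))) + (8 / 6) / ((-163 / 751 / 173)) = -593129771 / 571152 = -1038.48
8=8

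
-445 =-445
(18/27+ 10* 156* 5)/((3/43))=1006286/9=111809.56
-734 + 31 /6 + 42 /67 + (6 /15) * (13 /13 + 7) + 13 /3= -482851 /670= -720.67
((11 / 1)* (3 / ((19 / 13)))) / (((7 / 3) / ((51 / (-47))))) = -65637 / 6251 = -10.50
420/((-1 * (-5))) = 84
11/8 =1.38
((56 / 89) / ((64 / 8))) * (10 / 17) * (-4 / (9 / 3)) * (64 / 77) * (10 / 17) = -25600 / 848793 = -0.03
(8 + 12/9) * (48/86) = 224/43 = 5.21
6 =6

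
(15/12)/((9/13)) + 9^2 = 2981/36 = 82.81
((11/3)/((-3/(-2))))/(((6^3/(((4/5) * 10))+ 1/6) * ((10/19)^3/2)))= 75449/61125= 1.23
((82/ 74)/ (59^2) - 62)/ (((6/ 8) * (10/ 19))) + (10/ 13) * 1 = -1308484904/ 8371805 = -156.30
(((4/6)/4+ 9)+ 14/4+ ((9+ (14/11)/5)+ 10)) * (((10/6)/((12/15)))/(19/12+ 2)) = 26335/1419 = 18.56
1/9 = 0.11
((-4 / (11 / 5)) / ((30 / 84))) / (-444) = 14 / 1221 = 0.01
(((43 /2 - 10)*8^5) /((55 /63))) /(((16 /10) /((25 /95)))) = 14837760 /209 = 70994.07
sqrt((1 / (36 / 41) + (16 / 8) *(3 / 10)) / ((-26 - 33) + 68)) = sqrt(1565) / 90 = 0.44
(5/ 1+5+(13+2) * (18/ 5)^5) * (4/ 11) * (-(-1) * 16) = 363197056/ 6875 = 52828.66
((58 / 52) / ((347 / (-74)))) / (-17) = 1073 / 76687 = 0.01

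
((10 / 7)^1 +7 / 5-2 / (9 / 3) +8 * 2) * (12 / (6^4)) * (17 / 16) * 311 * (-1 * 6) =-10082309 / 30240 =-333.41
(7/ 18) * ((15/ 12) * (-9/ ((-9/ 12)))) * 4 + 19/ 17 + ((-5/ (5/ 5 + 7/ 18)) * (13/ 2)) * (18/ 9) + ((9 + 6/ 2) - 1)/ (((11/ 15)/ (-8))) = -36299/ 255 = -142.35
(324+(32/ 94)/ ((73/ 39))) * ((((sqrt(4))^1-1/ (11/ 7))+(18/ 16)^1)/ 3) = 278067/ 1034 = 268.92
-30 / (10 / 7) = -21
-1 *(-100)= 100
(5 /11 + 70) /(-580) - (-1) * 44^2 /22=112133 /1276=87.88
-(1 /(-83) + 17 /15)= -1396 /1245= -1.12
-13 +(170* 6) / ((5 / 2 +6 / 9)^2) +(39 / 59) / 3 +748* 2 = 33757590 / 21299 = 1584.94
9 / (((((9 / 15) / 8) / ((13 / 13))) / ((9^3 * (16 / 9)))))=155520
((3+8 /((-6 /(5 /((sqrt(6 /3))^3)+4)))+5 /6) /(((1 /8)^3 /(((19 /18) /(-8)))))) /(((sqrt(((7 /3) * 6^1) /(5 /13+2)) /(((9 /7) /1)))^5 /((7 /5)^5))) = 718783794 * sqrt(5642) /2354909375+319459464 * sqrt(2821) /470981875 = 58.95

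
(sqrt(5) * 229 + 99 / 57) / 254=33 / 4826 + 229 * sqrt(5) / 254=2.02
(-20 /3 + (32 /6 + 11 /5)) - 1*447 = -6692 /15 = -446.13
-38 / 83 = -0.46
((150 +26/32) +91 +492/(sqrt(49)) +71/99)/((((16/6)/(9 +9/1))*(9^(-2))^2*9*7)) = 7585602939/34496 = 219898.04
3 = 3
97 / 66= 1.47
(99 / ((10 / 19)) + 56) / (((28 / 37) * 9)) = 35.84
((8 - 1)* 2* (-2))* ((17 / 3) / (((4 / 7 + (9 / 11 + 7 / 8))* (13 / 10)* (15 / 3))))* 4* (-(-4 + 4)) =0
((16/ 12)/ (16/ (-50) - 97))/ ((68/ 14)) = -350/ 124083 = -0.00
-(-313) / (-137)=-313 / 137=-2.28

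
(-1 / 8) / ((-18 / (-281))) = -281 / 144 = -1.95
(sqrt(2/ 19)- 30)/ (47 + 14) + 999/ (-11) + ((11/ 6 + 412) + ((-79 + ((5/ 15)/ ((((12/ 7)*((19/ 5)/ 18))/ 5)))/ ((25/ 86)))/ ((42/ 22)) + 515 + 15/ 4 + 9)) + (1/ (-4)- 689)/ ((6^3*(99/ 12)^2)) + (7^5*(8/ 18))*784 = sqrt(38)/ 1159 + 1862928535240063/ 318062052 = 5857122.93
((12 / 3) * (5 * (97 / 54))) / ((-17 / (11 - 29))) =1940 / 51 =38.04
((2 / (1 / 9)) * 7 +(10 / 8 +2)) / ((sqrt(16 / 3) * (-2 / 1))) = -517 * sqrt(3) / 32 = -27.98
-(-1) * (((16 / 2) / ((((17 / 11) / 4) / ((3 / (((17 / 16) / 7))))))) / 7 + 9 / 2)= 36393 / 578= 62.96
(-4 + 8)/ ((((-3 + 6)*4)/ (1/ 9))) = 1/ 27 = 0.04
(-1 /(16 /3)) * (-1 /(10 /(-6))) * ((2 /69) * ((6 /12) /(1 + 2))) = -1 /1840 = -0.00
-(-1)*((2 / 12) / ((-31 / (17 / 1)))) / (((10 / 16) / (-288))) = 6528 / 155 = 42.12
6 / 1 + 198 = 204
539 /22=24.50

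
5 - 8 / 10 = 21 / 5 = 4.20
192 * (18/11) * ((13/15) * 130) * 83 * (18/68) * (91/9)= 1470478464/187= 7863521.20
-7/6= -1.17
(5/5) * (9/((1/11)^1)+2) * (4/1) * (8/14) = 1616/7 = 230.86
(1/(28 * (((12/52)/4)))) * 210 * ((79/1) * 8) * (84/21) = 328640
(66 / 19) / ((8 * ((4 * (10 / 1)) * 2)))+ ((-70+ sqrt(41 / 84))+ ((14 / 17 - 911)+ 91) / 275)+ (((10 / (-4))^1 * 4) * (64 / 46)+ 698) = sqrt(861) / 42+ 7263940227 / 11886400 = 611.81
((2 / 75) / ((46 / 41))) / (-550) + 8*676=5130839959 / 948750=5408.00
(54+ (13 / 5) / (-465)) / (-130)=-125537 / 302250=-0.42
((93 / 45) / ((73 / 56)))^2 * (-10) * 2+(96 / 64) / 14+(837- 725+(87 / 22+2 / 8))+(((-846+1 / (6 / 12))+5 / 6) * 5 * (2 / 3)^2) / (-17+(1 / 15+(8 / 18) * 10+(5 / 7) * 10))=6475969076879 / 15547517370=416.53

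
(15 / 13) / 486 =5 / 2106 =0.00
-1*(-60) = 60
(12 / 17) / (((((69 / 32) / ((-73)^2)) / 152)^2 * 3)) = 2687438684422144 / 80937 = 33204080759.38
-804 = -804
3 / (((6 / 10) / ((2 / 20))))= 1 / 2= 0.50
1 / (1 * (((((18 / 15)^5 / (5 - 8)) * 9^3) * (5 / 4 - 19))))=3125 / 33539832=0.00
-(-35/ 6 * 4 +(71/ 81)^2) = 148049/ 6561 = 22.57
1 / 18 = 0.06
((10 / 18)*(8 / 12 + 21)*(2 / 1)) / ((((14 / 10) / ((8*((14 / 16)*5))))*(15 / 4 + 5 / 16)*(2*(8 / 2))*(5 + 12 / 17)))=8500 / 2619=3.25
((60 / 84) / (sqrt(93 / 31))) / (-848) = -5 * sqrt(3) / 17808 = -0.00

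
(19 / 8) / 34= 19 / 272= 0.07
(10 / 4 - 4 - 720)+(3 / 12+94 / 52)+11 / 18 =-336413 / 468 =-718.83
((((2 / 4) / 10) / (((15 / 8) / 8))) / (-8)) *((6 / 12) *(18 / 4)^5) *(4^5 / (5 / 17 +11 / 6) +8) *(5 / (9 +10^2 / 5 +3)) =-261252459 / 138880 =-1881.14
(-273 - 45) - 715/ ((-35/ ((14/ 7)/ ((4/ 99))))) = 9705/ 14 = 693.21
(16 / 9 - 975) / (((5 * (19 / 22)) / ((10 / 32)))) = -5071 / 72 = -70.43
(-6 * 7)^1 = -42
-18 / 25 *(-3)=54 / 25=2.16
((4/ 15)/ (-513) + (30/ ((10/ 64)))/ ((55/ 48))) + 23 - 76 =1939439/ 16929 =114.56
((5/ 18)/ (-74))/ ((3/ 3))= -5/ 1332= -0.00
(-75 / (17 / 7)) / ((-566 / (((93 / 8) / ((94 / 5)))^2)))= 113518125 / 5441279488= 0.02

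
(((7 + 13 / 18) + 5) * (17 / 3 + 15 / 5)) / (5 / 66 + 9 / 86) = 1408121 / 2304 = 611.16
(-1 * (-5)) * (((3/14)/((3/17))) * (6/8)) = 4.55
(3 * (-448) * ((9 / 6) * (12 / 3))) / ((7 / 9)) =-10368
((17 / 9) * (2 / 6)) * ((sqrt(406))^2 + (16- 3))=7123 / 27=263.81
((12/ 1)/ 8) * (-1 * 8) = -12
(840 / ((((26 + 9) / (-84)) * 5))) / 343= -1.18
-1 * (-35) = 35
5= 5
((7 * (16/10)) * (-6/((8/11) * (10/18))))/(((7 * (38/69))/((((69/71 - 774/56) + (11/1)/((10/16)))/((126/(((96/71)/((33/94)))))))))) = -3675149208/586646375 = -6.26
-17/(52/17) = -289/52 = -5.56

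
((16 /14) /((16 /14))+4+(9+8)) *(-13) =-286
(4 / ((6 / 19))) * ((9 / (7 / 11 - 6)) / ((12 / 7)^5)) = -3512663 / 2446848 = -1.44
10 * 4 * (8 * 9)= 2880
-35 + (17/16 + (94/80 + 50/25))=-2461/80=-30.76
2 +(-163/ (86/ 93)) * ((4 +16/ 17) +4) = -1150622/ 731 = -1574.04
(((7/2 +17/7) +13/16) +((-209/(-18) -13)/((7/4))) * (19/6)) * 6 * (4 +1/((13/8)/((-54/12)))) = 25570/819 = 31.22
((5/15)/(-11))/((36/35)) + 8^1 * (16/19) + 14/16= 7.58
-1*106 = -106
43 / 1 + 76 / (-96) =1013 / 24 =42.21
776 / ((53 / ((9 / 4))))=1746 / 53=32.94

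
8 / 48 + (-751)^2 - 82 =3383515 / 6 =563919.17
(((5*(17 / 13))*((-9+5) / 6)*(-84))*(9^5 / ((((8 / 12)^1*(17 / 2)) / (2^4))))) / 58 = 396809280 / 377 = 1052544.51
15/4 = 3.75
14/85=0.16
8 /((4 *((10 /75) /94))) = 1410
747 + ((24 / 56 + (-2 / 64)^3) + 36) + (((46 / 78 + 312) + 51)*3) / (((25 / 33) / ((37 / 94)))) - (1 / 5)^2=1350.12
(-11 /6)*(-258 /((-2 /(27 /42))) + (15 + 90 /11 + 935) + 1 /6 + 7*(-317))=136027 /63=2159.16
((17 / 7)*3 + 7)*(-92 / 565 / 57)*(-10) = 18400 / 45087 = 0.41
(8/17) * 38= 304/17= 17.88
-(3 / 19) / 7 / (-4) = 0.01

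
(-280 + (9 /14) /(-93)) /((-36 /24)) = 121523 /651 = 186.67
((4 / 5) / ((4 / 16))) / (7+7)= 8 / 35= 0.23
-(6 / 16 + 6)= -51 / 8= -6.38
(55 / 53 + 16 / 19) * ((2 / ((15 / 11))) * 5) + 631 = 649299 / 1007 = 644.79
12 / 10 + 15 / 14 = 2.27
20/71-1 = -51/71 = -0.72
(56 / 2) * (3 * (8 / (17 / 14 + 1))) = 9408 / 31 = 303.48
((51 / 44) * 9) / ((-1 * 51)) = -9 / 44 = -0.20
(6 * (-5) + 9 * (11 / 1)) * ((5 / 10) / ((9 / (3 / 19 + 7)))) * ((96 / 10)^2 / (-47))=-1201152 / 22325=-53.80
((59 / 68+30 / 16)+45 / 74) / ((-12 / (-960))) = 168610 / 629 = 268.06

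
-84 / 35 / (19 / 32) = -384 / 95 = -4.04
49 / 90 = 0.54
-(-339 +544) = -205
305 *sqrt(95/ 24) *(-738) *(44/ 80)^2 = -907863 *sqrt(570)/ 160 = -135468.33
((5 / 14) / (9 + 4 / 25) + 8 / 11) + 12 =450215 / 35266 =12.77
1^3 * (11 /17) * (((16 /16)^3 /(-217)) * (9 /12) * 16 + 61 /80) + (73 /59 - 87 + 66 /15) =-80.91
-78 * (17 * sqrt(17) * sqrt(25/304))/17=-195 * sqrt(323)/38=-92.23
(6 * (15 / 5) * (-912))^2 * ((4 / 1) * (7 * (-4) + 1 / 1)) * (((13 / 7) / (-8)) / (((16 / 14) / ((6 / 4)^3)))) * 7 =139666946328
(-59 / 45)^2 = 3481 / 2025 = 1.72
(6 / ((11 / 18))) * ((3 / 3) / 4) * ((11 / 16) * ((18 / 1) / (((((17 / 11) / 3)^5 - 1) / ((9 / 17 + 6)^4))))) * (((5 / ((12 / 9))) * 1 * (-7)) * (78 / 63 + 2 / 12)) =425882607212495970405 / 201602514064384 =2112486.59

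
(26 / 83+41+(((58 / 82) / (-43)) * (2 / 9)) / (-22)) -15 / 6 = 1124546705 / 28973142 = 38.81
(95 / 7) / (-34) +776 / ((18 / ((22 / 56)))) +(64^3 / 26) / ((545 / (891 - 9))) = 247877961523 / 15176070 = 16333.48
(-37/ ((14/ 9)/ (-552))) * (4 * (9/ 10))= 1654344/ 35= 47266.97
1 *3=3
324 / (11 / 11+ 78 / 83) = 26892 / 161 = 167.03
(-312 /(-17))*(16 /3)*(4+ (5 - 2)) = 11648 /17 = 685.18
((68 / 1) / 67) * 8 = 8.12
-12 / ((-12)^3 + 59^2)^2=-0.00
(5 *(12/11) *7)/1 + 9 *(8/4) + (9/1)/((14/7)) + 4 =1423/22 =64.68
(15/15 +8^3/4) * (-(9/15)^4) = -10449/625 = -16.72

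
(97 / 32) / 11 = 97 / 352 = 0.28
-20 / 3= -6.67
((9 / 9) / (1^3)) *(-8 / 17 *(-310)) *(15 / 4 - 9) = -13020 / 17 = -765.88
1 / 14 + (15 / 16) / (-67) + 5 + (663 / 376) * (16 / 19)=43840547 / 6701072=6.54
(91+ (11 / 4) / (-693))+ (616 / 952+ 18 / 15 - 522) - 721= -24636361 / 21420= -1150.16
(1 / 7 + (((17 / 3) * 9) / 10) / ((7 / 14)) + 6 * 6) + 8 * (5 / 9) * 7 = 24398 / 315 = 77.45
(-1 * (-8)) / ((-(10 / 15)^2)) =-18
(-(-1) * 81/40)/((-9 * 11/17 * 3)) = -0.12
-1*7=-7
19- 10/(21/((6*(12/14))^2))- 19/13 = 22044/4459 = 4.94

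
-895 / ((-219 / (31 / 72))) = 27745 / 15768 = 1.76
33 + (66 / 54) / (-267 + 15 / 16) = 114923 / 3483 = 33.00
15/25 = 3/5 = 0.60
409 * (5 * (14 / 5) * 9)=51534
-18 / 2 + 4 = -5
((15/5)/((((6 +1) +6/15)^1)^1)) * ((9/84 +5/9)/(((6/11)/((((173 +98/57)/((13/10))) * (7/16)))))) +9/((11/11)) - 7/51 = 37.82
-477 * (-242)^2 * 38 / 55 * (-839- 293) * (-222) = -24251545682496 / 5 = -4850309136499.20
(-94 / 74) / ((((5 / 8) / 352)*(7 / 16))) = -1635.24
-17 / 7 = -2.43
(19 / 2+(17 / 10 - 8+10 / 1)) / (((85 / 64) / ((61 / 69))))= 85888 / 9775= 8.79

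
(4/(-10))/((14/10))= -2/7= -0.29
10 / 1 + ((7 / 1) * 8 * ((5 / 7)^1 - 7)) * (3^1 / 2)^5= -2663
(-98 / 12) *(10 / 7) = -35 / 3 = -11.67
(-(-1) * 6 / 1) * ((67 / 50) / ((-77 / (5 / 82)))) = -201 / 31570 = -0.01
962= 962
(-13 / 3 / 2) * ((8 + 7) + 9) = -52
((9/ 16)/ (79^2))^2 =0.00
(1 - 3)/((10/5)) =-1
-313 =-313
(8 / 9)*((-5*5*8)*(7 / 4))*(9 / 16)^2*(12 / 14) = -675 / 8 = -84.38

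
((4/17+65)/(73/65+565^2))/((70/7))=14417/705489732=0.00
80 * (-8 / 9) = -640 / 9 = -71.11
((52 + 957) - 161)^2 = 719104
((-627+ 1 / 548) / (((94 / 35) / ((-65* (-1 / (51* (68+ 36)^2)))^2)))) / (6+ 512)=-42949375 / 6863207613530112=-0.00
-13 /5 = -2.60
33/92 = 0.36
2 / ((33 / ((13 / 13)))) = 2 / 33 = 0.06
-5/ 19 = -0.26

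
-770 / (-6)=385 / 3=128.33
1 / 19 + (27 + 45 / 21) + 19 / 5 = 21942 / 665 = 33.00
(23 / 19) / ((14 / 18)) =207 / 133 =1.56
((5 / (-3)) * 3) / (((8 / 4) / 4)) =-10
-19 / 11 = -1.73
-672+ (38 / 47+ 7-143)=-37938 / 47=-807.19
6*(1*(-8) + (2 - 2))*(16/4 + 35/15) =-304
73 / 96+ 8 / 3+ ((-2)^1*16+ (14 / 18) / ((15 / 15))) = -8005 / 288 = -27.80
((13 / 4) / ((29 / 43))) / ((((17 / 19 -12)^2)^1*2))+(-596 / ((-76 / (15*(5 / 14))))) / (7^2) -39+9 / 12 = -2515704453635 / 67313258824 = -37.37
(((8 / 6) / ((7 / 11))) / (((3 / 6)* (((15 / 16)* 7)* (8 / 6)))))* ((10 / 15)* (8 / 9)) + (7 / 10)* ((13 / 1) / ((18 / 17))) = 8.88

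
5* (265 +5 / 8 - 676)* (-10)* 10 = 410375 / 2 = 205187.50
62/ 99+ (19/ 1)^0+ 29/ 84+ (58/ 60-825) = -11393777/ 13860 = -822.06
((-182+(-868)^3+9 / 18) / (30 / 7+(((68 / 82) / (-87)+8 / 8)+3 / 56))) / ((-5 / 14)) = 1828851606274728 / 5323145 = 343565994.59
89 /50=1.78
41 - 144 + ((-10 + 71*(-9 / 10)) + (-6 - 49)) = -2319 / 10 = -231.90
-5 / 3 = -1.67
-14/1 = -14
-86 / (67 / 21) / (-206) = 903 / 6901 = 0.13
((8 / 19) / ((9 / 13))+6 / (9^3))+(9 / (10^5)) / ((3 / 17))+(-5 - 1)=-2485364533 / 461700000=-5.38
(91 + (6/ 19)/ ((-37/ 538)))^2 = 3689955025/ 494209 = 7466.39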